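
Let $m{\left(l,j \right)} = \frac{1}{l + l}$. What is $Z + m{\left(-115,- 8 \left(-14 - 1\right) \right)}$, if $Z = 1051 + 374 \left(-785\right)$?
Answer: $- \frac{67283971}{230} \approx -2.9254 \cdot 10^{5}$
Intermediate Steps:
$Z = -292539$ ($Z = 1051 - 293590 = -292539$)
$m{\left(l,j \right)} = \frac{1}{2 l}$
$Z + m{\left(-115,- 8 \left(-14 - 1\right) \right)} = -292539 + \frac{1}{2 \left(-115\right)} = -292539 + \frac{1}{2} \left(- \frac{1}{115}\right) = -292539 - \frac{1}{230} = - \frac{67283971}{230}$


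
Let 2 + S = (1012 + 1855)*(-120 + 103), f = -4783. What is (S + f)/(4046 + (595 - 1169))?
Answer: -13381/868 ≈ -15.416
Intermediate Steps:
S = -48741 (S = -2 + (1012 + 1855)*(-120 + 103) = -2 + 2867*(-17) = -2 - 48739 = -48741)
(S + f)/(4046 + (595 - 1169)) = (-48741 - 4783)/(4046 + (595 - 1169)) = -53524/(4046 - 574) = -53524/3472 = -53524*1/3472 = -13381/868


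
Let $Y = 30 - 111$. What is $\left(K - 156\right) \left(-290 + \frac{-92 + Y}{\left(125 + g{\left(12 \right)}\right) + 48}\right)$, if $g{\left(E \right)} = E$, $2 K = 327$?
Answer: $- \frac{161469}{74} \approx -2182.0$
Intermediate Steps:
$K = \frac{327}{2}$ ($K = \frac{1}{2} \cdot 327 = \frac{327}{2} \approx 163.5$)
$Y = -81$
$\left(K - 156\right) \left(-290 + \frac{-92 + Y}{\left(125 + g{\left(12 \right)}\right) + 48}\right) = \left(\frac{327}{2} - 156\right) \left(-290 + \frac{-92 - 81}{\left(125 + 12\right) + 48}\right) = \frac{15 \left(-290 - \frac{173}{137 + 48}\right)}{2} = \frac{15 \left(-290 - \frac{173}{185}\right)}{2} = \frac{15}{2} \left(- \frac{53823}{185}\right) = - \frac{161469}{74}$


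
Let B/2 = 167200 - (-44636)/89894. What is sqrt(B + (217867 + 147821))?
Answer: 2*sqrt(353585688260371)/44947 ≈ 836.71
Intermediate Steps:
B = 15030321436/44947 (B = 2*(167200 - (-44636)/89894) = 2*(167200 - 1*(-22318/44947)) = 2*(167200 + 22318/44947) = 2*(7515160718/44947) = 15030321436/44947 ≈ 3.3440e+5)
sqrt(B + (217867 + 147821)) = sqrt(15030321436/44947 + (217867 + 147821)) = sqrt(15030321436/44947 + 365688) = sqrt(31466899972/44947) = 2*sqrt(353585688260371)/44947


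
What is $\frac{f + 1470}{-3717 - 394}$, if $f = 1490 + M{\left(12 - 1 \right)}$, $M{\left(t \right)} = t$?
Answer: $- \frac{2971}{4111} \approx -0.7227$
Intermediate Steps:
$f = 1501$ ($f = 1490 + \left(12 - 1\right) = 1490 + 11 = 1501$)
$\frac{f + 1470}{-3717 - 394} = \frac{1501 + 1470}{-3717 - 394} = \frac{2971}{-4111} = 2971 \left(- \frac{1}{4111}\right) = - \frac{2971}{4111}$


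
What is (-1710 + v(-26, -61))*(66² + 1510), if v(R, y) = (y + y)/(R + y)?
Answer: -871969168/87 ≈ -1.0023e+7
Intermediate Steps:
v(R, y) = 2*y/(R + y) (v(R, y) = (2*y)/(R + y) = 2*y/(R + y))
(-1710 + v(-26, -61))*(66² + 1510) = (-1710 + 2*(-61)/(-26 - 61))*(66² + 1510) = (-1710 + 2*(-61)/(-87))*(4356 + 1510) = (-1710 + 2*(-61)*(-1/87))*5866 = (-1710 + 122/87)*5866 = -148648/87*5866 = -871969168/87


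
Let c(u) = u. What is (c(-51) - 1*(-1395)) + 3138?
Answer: 4482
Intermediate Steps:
(c(-51) - 1*(-1395)) + 3138 = (-51 - 1*(-1395)) + 3138 = (-51 + 1395) + 3138 = 1344 + 3138 = 4482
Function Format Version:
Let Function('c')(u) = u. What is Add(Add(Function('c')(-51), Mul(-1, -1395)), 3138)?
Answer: 4482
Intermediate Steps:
Add(Add(Function('c')(-51), Mul(-1, -1395)), 3138) = Add(Add(-51, Mul(-1, -1395)), 3138) = Add(Add(-51, 1395), 3138) = Add(1344, 3138) = 4482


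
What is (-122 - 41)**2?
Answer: 26569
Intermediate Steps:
(-122 - 41)**2 = (-163)**2 = 26569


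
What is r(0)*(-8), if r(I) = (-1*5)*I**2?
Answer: 0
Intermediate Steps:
r(I) = -5*I**2
r(0)*(-8) = -5*0**2*(-8) = -5*0*(-8) = 0*(-8) = 0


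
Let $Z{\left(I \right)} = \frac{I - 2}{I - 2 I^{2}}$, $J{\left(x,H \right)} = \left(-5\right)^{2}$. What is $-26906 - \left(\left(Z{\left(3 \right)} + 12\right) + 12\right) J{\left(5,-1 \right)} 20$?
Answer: $- \frac{116618}{3} \approx -38873.0$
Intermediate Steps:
$J{\left(x,H \right)} = 25$
$Z{\left(I \right)} = \frac{-2 + I}{I - 2 I^{2}}$
$-26906 - \left(\left(Z{\left(3 \right)} + 12\right) + 12\right) J{\left(5,-1 \right)} 20 = -26906 - \left(\left(\frac{2 - 3}{3 \left(-1 + 2 \cdot 3\right)} + 12\right) + 12\right) 25 \cdot 20 = -26906 - \left(\left(\frac{2 - 3}{3 \left(-1 + 6\right)} + 12\right) + 12\right) 25 \cdot 20 = -26906 - \left(\left(\frac{1}{3} \cdot \frac{1}{5} \left(-1\right) + 12\right) + 12\right) 25 \cdot 20 = -26906 - \left(\left(- \frac{1}{15} + 12\right) + 12\right) 25 \cdot 20 = -26906 - \left(\frac{179}{15} + 12\right) 25 \cdot 20 = -26906 - \frac{359}{15} \cdot 25 \cdot 20 = -26906 - \frac{1795}{3} \cdot 20 = -26906 - \frac{35900}{3} = - \frac{116618}{3}$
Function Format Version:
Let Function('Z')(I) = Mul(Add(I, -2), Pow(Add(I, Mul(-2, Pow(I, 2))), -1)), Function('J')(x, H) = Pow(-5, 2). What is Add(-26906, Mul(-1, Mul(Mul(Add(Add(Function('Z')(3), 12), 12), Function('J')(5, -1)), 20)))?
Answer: Rational(-116618, 3) ≈ -38873.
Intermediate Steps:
Function('J')(x, H) = 25
Function('Z')(I) = Mul(Pow(Add(I, Mul(-2, Pow(I, 2))), -1), Add(-2, I)) (Function('Z')(I) = Mul(Add(-2, I), Pow(Add(I, Mul(-2, Pow(I, 2))), -1)) = Mul(Pow(Add(I, Mul(-2, Pow(I, 2))), -1), Add(-2, I)))
Add(-26906, Mul(-1, Mul(Mul(Add(Add(Function('Z')(3), 12), 12), Function('J')(5, -1)), 20))) = Add(-26906, Mul(-1, Mul(Mul(Add(Add(Mul(Pow(3, -1), Pow(Add(-1, Mul(2, 3)), -1), Add(2, Mul(-1, 3))), 12), 12), 25), 20))) = Add(-26906, Mul(-1, Mul(Mul(Add(Add(Mul(Rational(1, 3), Pow(Add(-1, 6), -1), Add(2, -3)), 12), 12), 25), 20))) = Add(-26906, Mul(-1, Mul(Mul(Add(Add(Mul(Rational(1, 3), Pow(5, -1), -1), 12), 12), 25), 20))) = Add(-26906, Mul(-1, Mul(Mul(Add(Add(Mul(Rational(1, 3), Rational(1, 5), -1), 12), 12), 25), 20))) = Add(-26906, Mul(-1, Mul(Mul(Add(Add(Rational(-1, 15), 12), 12), 25), 20))) = Add(-26906, Mul(-1, Mul(Mul(Add(Rational(179, 15), 12), 25), 20))) = Add(-26906, Mul(-1, Mul(Mul(Rational(359, 15), 25), 20))) = Add(-26906, Mul(-1, Mul(Rational(1795, 3), 20))) = Add(-26906, Mul(-1, Rational(35900, 3))) = Add(-26906, Rational(-35900, 3)) = Rational(-116618, 3)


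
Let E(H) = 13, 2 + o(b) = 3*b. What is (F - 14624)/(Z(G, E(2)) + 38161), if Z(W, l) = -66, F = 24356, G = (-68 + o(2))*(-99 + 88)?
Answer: 9732/38095 ≈ 0.25547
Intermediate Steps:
o(b) = -2 + 3*b
G = 704 (G = (-68 + (-2 + 3*2))*(-99 + 88) = (-68 + (-2 + 6))*(-11) = (-68 + 4)*(-11) = -64*(-11) = 704)
(F - 14624)/(Z(G, E(2)) + 38161) = (24356 - 14624)/(-66 + 38161) = 9732/38095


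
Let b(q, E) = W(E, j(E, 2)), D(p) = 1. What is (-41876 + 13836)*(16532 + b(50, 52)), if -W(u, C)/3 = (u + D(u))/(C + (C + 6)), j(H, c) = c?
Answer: -463111444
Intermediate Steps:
W(u, C) = -3*(1 + u)/(6 + 2*C) (W(u, C) = -3*(u + 1)/(C + (C + 6)) = -3*(1 + u)/(C + (6 + C)) = -3*(1 + u)/(6 + 2*C))
b(q, E) = -3/10 - 3*E/10 (b(q, E) = 3*(-1 - E)/(2*(3 + 2)) = (3/2)*(-1 - E)/5 = (3/2)*(1/5)*(-1 - E) = -3/10 - 3*E/10)
(-41876 + 13836)*(16532 + b(50, 52)) = (-41876 + 13836)*(16532 + (-3/10 - 3/10*52)) = -28040*(16532 + (-3/10 - 78/5)) = -28040*(16532 - 159/10) = -28040*165161/10 = -463111444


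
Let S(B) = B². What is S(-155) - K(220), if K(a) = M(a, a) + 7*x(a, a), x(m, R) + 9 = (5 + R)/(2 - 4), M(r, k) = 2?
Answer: 49747/2 ≈ 24874.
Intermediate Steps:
x(m, R) = -23/2 - R/2 (x(m, R) = -9 + (5 + R)/(2 - 4) = -9 + (5 + R)/(-2) = -9 + (5 + R)*(-½) = -9 + (-5/2 - R/2) = -23/2 - R/2)
K(a) = -157/2 - 7*a/2 (K(a) = 2 + 7*(-23/2 - a/2) = 2 + (-161/2 - 7*a/2) = -157/2 - 7*a/2)
S(-155) - K(220) = (-155)² - (-157/2 - 7/2*220) = 24025 - (-157/2 - 770) = 24025 - 1*(-1697/2) = 24025 + 1697/2 = 49747/2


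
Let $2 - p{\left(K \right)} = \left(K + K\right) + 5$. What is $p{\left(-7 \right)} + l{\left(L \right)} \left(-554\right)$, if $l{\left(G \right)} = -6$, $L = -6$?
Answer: $3335$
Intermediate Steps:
$p{\left(K \right)} = -3 - 2 K$ ($p{\left(K \right)} = 2 - \left(\left(K + K\right) + 5\right) = 2 - \left(2 K + 5\right) = 2 - \left(5 + 2 K\right) = -3 - 2 K$)
$p{\left(-7 \right)} + l{\left(L \right)} \left(-554\right) = \left(-3 - -14\right) - -3324 = \left(-3 + 14\right) + 3324 = 11 + 3324 = 3335$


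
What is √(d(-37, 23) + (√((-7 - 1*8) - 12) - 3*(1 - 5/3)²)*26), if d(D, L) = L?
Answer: √(-105 + 702*I*√3)/3 ≈ 7.872 + 8.5811*I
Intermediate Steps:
√(d(-37, 23) + (√((-7 - 1*8) - 12) - 3*(1 - 5/3)²)*26) = √(23 + (√((-7 - 1*8) - 12) - 3*(1 - 5/3)²)*26) = √(23 + (√((-7 - 8) - 12) - 3*(1 - 5*⅓)²)*26) = √(23 + (√(-15 - 12) - 3*(1 - 5/3)²)*26) = √(23 + (√(-27) - 3*(-⅔)²)*26) = √(23 + (3*I*√3 - 3*4/9)*26) = √(23 + (3*I*√3 - 4/3)*26) = √(23 + (-4/3 + 3*I*√3)*26) = √(23 + (-104/3 + 78*I*√3)) = √(-35/3 + 78*I*√3)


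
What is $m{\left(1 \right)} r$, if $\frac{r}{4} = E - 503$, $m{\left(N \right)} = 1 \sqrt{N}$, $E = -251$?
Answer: $-3016$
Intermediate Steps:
$m{\left(N \right)} = \sqrt{N}$
$r = -3016$ ($r = 4 \left(-251 - 503\right) = 4 \left(-754\right) = -3016$)
$m{\left(1 \right)} r = \sqrt{1} \left(-3016\right) = 1 \left(-3016\right) = -3016$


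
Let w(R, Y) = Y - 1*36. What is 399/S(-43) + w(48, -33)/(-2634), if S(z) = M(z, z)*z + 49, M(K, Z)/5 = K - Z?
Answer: 50207/6146 ≈ 8.1691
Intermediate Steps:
w(R, Y) = -36 + Y (w(R, Y) = Y - 36 = -36 + Y)
M(K, Z) = -5*Z + 5*K (M(K, Z) = 5*(K - Z) = -5*Z + 5*K)
S(z) = 49 (S(z) = (-5*z + 5*z)*z + 49 = 0*z + 49 = 0 + 49 = 49)
399/S(-43) + w(48, -33)/(-2634) = 399/49 + (-36 - 33)/(-2634) = 399*(1/49) - 69*(-1/2634) = 57/7 + 23/878 = 50207/6146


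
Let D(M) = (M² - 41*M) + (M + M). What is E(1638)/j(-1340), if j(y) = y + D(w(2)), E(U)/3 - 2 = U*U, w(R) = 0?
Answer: -4024569/670 ≈ -6006.8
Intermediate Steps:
D(M) = M² - 39*M (D(M) = (M² - 41*M) + 2*M = M² - 39*M)
E(U) = 6 + 3*U² (E(U) = 6 + 3*(U*U) = 6 + 3*U²)
j(y) = y (j(y) = y + 0*(-39 + 0) = y + 0*(-39) = y + 0 = y)
E(1638)/j(-1340) = (6 + 3*1638²)/(-1340) = (6 + 3*2683044)*(-1/1340) = (6 + 8049132)*(-1/1340) = 8049138*(-1/1340) = -4024569/670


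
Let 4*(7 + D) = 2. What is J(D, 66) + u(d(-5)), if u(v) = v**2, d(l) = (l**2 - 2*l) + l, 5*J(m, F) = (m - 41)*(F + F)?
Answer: -354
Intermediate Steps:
D = -13/2 (D = -7 + (1/4)*2 = -7 + 1/2 = -13/2 ≈ -6.5000)
J(m, F) = 2*F*(-41 + m)/5 (J(m, F) = ((m - 41)*(F + F))/5 = ((-41 + m)*(2*F))/5 = (2*F*(-41 + m))/5 = 2*F*(-41 + m)/5)
d(l) = l**2 - l
J(D, 66) + u(d(-5)) = (2/5)*66*(-41 - 13/2) + (-5*(-1 - 5))**2 = (2/5)*66*(-95/2) + (-5*(-6))**2 = -1254 + 30**2 = -1254 + 900 = -354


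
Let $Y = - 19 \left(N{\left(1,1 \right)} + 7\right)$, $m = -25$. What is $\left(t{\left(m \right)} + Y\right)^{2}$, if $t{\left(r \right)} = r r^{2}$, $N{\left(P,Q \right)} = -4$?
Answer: $245925124$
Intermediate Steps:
$Y = -57$ ($Y = - 19 \left(-4 + 7\right) = \left(-19\right) 3 = -57$)
$t{\left(r \right)} = r^{3}$
$\left(t{\left(m \right)} + Y\right)^{2} = \left(\left(-25\right)^{3} - 57\right)^{2} = \left(-15625 - 57\right)^{2} = \left(-15682\right)^{2} = 245925124$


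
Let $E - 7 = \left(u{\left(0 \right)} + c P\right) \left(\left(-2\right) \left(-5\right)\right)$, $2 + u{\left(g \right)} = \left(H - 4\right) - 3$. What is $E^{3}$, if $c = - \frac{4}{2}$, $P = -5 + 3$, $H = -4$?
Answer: $-571787$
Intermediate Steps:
$u{\left(g \right)} = -13$ ($u{\left(g \right)} = -2 - 11 = -13$)
$P = -2$
$c = -2$ ($c = \left(-4\right) \frac{1}{2} = -2$)
$E = -83$ ($E = 7 + \left(-13 - -4\right) \left(\left(-2\right) \left(-5\right)\right) = 7 + \left(-13 + 4\right) 10 = 7 - 90 = -83$)
$E^{3} = \left(-83\right)^{3} = -571787$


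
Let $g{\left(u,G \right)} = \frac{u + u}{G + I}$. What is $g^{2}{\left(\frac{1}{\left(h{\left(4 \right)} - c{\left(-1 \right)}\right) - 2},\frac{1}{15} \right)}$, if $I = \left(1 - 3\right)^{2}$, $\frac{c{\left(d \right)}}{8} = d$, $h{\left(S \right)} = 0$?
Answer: $\frac{25}{3721} \approx 0.0067186$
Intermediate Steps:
$c{\left(d \right)} = 8 d$
$I = 4$ ($I = \left(-2\right)^{2} = 4$)
$g{\left(u,G \right)} = \frac{2 u}{4 + G}$ ($g{\left(u,G \right)} = \frac{u + u}{G + 4} = \frac{2 u}{4 + G}$)
$g^{2}{\left(\frac{1}{\left(h{\left(4 \right)} - c{\left(-1 \right)}\right) - 2},\frac{1}{15} \right)} = \left(\frac{2}{\left(\left(0 - 8 \left(-1\right)\right) - 2\right) \left(4 + \frac{1}{15}\right)}\right)^{2} = \left(\frac{2}{\left(\left(0 - -8\right) - 2\right) \left(4 + \frac{1}{15}\right)}\right)^{2} = \left(\frac{2}{\left(\left(0 + 8\right) - 2\right) \frac{61}{15}}\right)^{2} = \left(2 \frac{1}{8 - 2} \cdot \frac{15}{61}\right)^{2} = \left(2 \cdot \frac{1}{6} \cdot \frac{15}{61}\right)^{2} = \left(\frac{5}{61}\right)^{2} = \frac{25}{3721}$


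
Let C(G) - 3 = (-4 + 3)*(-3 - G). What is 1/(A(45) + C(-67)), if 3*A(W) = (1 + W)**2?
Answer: 3/1933 ≈ 0.0015520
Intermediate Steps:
C(G) = 6 + G (C(G) = 3 + (-4 + 3)*(-3 - G) = 3 - (-3 - G) = 3 + (3 + G) = 6 + G)
A(W) = (1 + W)**2/3
1/(A(45) + C(-67)) = 1/((1 + 45)**2/3 + (6 - 67)) = 1/((1/3)*46**2 - 61) = 1/((1/3)*2116 - 61) = 1/(2116/3 - 61) = 1/(1933/3) = 3/1933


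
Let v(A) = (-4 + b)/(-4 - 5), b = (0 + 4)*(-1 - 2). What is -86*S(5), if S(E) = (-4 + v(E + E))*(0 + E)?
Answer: 8600/9 ≈ 955.56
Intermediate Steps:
b = -12 (b = 4*(-3) = -12)
v(A) = 16/9 (v(A) = (-4 - 12)/(-4 - 5) = -16/(-9) = -16*(-1/9) = 16/9)
S(E) = -20*E/9 (S(E) = (-4 + 16/9)*(0 + E) = -20*E/9)
-86*S(5) = -(-1720)*5/9 = -86*(-100/9) = 8600/9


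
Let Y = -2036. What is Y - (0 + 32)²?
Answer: -3060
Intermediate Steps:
Y - (0 + 32)² = -2036 - (0 + 32)² = -2036 - 1*32² = -2036 - 1*1024 = -2036 - 1024 = -3060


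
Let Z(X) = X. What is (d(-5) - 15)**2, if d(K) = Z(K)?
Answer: 400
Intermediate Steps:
d(K) = K
(d(-5) - 15)**2 = (-5 - 15)**2 = (-20)**2 = 400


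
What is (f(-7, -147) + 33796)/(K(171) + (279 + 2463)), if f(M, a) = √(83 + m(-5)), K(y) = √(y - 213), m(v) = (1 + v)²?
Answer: 15444772/1253101 + 1371*√11/1253101 - 16898*I*√42/3759303 - I*√462/2506202 ≈ 12.329 - 0.029139*I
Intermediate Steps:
K(y) = √(-213 + y)
f(M, a) = 3*√11 (f(M, a) = √(83 + (1 - 5)²) = √(83 + (-4)²) = √(83 + 16) = √99 = 3*√11)
(f(-7, -147) + 33796)/(K(171) + (279 + 2463)) = (3*√11 + 33796)/(√(-213 + 171) + (279 + 2463)) = (33796 + 3*√11)/(√(-42) + 2742) = (33796 + 3*√11)/(I*√42 + 2742) = (33796 + 3*√11)/(2742 + I*√42)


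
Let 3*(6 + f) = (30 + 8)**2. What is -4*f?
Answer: -5704/3 ≈ -1901.3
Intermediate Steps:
f = 1426/3 (f = -6 + (30 + 8)**2/3 = -6 + (1/3)*38**2 = -6 + (1/3)*1444 = -6 + 1444/3 = 1426/3 ≈ 475.33)
-4*f = -4*1426/3 = -5704/3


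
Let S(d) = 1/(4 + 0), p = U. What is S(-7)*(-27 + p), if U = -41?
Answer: -17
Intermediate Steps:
p = -41
S(d) = ¼ (S(d) = 1/4 = ¼)
S(-7)*(-27 + p) = (-27 - 41)/4 = (¼)*(-68) = -17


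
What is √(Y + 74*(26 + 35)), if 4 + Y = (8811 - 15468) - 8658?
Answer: I*√10805 ≈ 103.95*I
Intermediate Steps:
Y = -15319 (Y = -4 + ((8811 - 15468) - 8658) = -4 + (-6657 - 8658) = -4 - 15315 = -15319)
√(Y + 74*(26 + 35)) = √(-15319 + 74*(26 + 35)) = √(-15319 + 74*61) = √(-15319 + 4514) = √(-10805) = I*√10805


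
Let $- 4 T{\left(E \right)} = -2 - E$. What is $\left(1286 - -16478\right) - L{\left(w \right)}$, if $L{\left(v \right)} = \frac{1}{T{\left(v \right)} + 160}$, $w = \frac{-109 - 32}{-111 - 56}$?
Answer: $\frac{1907053552}{107355} \approx 17764.0$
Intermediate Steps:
$T{\left(E \right)} = \frac{1}{2} + \frac{E}{4}$ ($T{\left(E \right)} = - \frac{-2 - E}{4} = \frac{1}{2} + \frac{E}{4}$)
$w = \frac{141}{167}$ ($w = - \frac{141}{-167} = \left(-141\right) \left(- \frac{1}{167}\right) = \frac{141}{167} \approx 0.84431$)
$L{\left(v \right)} = \frac{1}{\frac{321}{2} + \frac{v}{4}}$ ($L{\left(v \right)} = \frac{1}{\left(\frac{1}{2} + \frac{v}{4}\right) + 160} = \frac{1}{\frac{321}{2} + \frac{v}{4}}$)
$\left(1286 - -16478\right) - L{\left(w \right)} = \left(1286 - -16478\right) - \frac{4}{642 + \frac{141}{167}} = \left(1286 + 16478\right) - \frac{4}{\frac{107355}{167}} = 17764 - 4 \cdot \frac{167}{107355} = 17764 - \frac{668}{107355} = \frac{1907053552}{107355}$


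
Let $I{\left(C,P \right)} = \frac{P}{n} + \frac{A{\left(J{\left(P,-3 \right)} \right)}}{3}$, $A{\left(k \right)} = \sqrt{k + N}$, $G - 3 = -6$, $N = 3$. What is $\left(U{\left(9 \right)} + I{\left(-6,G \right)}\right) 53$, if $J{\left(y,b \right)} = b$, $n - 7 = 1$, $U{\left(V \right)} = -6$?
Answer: $- \frac{2703}{8} \approx -337.88$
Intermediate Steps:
$n = 8$ ($n = 7 + 1 = 8$)
$G = -3$ ($G = 3 - 6 = -3$)
$A{\left(k \right)} = \sqrt{3 + k}$ ($A{\left(k \right)} = \sqrt{k + 3} = \sqrt{3 + k}$)
$I{\left(C,P \right)} = \frac{P}{8}$ ($I{\left(C,P \right)} = \frac{P}{8} + \frac{\sqrt{3 - 3}}{3} = P \frac{1}{8} + \sqrt{0} \cdot \frac{1}{3} = \frac{P}{8} + 0 \cdot \frac{1}{3} = \frac{P}{8} + 0 = \frac{P}{8}$)
$\left(U{\left(9 \right)} + I{\left(-6,G \right)}\right) 53 = \left(-6 + \frac{1}{8} \left(-3\right)\right) 53 = \left(-6 - \frac{3}{8}\right) 53 = \left(- \frac{51}{8}\right) 53 = - \frac{2703}{8}$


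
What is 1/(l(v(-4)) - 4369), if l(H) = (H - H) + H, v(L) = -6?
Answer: -1/4375 ≈ -0.00022857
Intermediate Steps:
l(H) = H (l(H) = 0 + H = H)
1/(l(v(-4)) - 4369) = 1/(-6 - 4369) = 1/(-4375) = -1/4375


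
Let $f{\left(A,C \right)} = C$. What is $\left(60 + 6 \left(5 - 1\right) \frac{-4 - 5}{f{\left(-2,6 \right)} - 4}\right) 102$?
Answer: $-4896$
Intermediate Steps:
$\left(60 + 6 \left(5 - 1\right) \frac{-4 - 5}{f{\left(-2,6 \right)} - 4}\right) 102 = \left(60 + 6 \left(5 - 1\right) \frac{-4 - 5}{6 - 4}\right) 102 = \left(60 + 6 \cdot 4 \left(- \frac{9}{2}\right)\right) 102 = \left(60 + 24 \left(\left(-9\right) \frac{1}{2}\right)\right) 102 = \left(60 + 24 \left(- \frac{9}{2}\right)\right) 102 = \left(60 - 108\right) 102 = \left(-48\right) 102 = -4896$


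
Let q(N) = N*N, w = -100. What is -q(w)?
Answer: -10000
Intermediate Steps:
q(N) = N**2
-q(w) = -1*(-100)**2 = -1*10000 = -10000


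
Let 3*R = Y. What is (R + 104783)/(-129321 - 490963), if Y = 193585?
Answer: -36281/132918 ≈ -0.27296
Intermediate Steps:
R = 193585/3 (R = (1/3)*193585 = 193585/3 ≈ 64528.)
(R + 104783)/(-129321 - 490963) = (193585/3 + 104783)/(-129321 - 490963) = (507934/3)/(-620284) = (507934/3)*(-1/620284) = -36281/132918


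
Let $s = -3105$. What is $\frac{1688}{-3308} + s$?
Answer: $- \frac{2568257}{827} \approx -3105.5$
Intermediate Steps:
$\frac{1688}{-3308} + s = \frac{1688}{-3308} - 3105 = 1688 \left(- \frac{1}{3308}\right) - 3105 = - \frac{422}{827} - 3105 = - \frac{2568257}{827}$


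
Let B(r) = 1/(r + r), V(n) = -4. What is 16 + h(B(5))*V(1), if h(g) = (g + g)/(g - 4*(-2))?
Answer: 1288/81 ≈ 15.901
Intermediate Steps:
B(r) = 1/(2*r)
h(g) = 2*g/(8 + g) (h(g) = (2*g)/(g + 8) = (2*g)/(8 + g) = 2*g/(8 + g))
16 + h(B(5))*V(1) = 16 + (2*((½)/5)/(8 + (½)/5))*(-4) = 16 + (2*((½)*(⅕))/(8 + (½)*(⅕)))*(-4) = 16 + (2*(⅒)/(8 + ⅒))*(-4) = 16 + (2*(⅒)/(81/10))*(-4) = 16 + (2*(⅒)*(10/81))*(-4) = 16 + (2/81)*(-4) = 16 - 8/81 = 1288/81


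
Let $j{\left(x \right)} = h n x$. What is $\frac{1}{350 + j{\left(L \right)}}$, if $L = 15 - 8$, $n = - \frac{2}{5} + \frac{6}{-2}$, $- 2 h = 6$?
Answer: $\frac{5}{2107} \approx 0.002373$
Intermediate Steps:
$h = -3$ ($h = \left(- \frac{1}{2}\right) 6 = -3$)
$n = - \frac{17}{5}$ ($n = \left(-2\right) \frac{1}{5} + 6 \left(- \frac{1}{2}\right) = - \frac{2}{5} - 3 = - \frac{17}{5} \approx -3.4$)
$L = 7$
$j{\left(x \right)} = \frac{51 x}{5}$ ($j{\left(x \right)} = \left(-3\right) \left(- \frac{17}{5}\right) x = \frac{51 x}{5}$)
$\frac{1}{350 + j{\left(L \right)}} = \frac{1}{350 + \frac{51}{5} \cdot 7} = \frac{1}{350 + \frac{357}{5}} = \frac{1}{\frac{2107}{5}} = \frac{5}{2107}$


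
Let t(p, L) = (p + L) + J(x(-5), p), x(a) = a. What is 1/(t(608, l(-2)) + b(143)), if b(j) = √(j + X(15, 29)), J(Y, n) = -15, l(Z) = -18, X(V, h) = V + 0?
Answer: 575/330467 - √158/330467 ≈ 0.0017019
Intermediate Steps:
X(V, h) = V
b(j) = √(15 + j) (b(j) = √(j + 15) = √(15 + j))
t(p, L) = -15 + L + p (t(p, L) = (p + L) - 15 = (L + p) - 15 = -15 + L + p)
1/(t(608, l(-2)) + b(143)) = 1/((-15 - 18 + 608) + √(15 + 143)) = 1/(575 + √158)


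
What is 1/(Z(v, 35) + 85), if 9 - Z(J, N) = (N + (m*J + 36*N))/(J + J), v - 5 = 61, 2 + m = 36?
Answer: 132/8869 ≈ 0.014883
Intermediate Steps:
m = 34 (m = -2 + 36 = 34)
v = 66 (v = 5 + 61 = 66)
Z(J, N) = 9 - (34*J + 37*N)/(2*J) (Z(J, N) = 9 - (N + (34*J + 36*N))/(J + J) = 9 - (34*J + 37*N)/(2*J))
1/(Z(v, 35) + 85) = 1/((-8 - 37/2*35/66) + 85) = 1/((-8 - 37/2*35*1/66) + 85) = 1/((-8 - 1295/132) + 85) = 1/(-2351/132 + 85) = 1/(8869/132) = 132/8869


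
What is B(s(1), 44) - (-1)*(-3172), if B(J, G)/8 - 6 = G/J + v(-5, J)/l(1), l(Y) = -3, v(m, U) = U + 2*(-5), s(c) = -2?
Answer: -3268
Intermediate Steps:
v(m, U) = -10 + U (v(m, U) = U - 10 = -10 + U)
B(J, G) = 224/3 - 8*J/3 + 8*G/J (B(J, G) = 48 + 8*(G/J + (-10 + J)/(-3)) = 48 + 8*(G/J + (-10 + J)*(-⅓)) = 48 + 8*(G/J + (10/3 - J/3)) = 48 + 8*(10/3 - J/3 + G/J) = 48 + (80/3 - 8*J/3 + 8*G/J) = 224/3 - 8*J/3 + 8*G/J)
B(s(1), 44) - (-1)*(-3172) = (8/3)*(3*44 - 2*(28 - 1*(-2)))/(-2) - (-1)*(-3172) = (8/3)*(-½)*(132 - 2*(28 + 2)) - 1*3172 = (8/3)*(-½)*(132 - 2*30) - 3172 = (8/3)*(-½)*(132 - 60) - 3172 = (8/3)*(-½)*72 - 3172 = -96 - 3172 = -3268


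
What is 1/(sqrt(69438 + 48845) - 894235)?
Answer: -894235/799656116942 - sqrt(118283)/799656116942 ≈ -1.1187e-6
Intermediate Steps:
1/(sqrt(69438 + 48845) - 894235) = 1/(sqrt(118283) - 894235) = 1/(-894235 + sqrt(118283))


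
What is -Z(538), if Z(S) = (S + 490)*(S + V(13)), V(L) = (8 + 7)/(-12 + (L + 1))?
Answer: -560774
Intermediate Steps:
V(L) = 15/(-11 + L) (V(L) = 15/(-12 + (1 + L)) = 15/(-11 + L))
Z(S) = (490 + S)*(15/2 + S) (Z(S) = (S + 490)*(S + 15/(-11 + 13)) = (490 + S)*(S + 15/2) = (490 + S)*(15/2 + S))
-Z(538) = -(3675 + 538² + (995/2)*538) = -(3675 + 289444 + 267655) = -1*560774 = -560774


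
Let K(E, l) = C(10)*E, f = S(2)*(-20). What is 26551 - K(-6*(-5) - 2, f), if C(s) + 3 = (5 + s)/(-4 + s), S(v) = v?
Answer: 26565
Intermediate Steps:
C(s) = -3 + (5 + s)/(-4 + s)
f = -40 (f = 2*(-20) = -40)
K(E, l) = -E/2 (K(E, l) = ((17 - 2*10)/(-4 + 10))*E = ((17 - 20)/6)*E = ((1/6)*(-3))*E = -E/2)
26551 - K(-6*(-5) - 2, f) = 26551 - (-1)*(-6*(-5) - 2)/2 = 26551 - (-1)*(30 - 2)/2 = 26551 - (-1)*28/2 = 26551 - 1*(-14) = 26551 + 14 = 26565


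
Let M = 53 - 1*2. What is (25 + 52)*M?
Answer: 3927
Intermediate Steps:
M = 51 (M = 53 - 2 = 51)
(25 + 52)*M = (25 + 52)*51 = 77*51 = 3927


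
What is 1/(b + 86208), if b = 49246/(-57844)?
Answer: 28922/2493283153 ≈ 1.1600e-5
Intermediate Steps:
b = -24623/28922 (b = 49246*(-1/57844) = -24623/28922 ≈ -0.85136)
1/(b + 86208) = 1/(-24623/28922 + 86208) = 1/(2493283153/28922) = 28922/2493283153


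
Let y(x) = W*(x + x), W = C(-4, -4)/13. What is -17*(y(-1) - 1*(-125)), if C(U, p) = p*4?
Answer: -28169/13 ≈ -2166.8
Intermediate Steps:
C(U, p) = 4*p
W = -16/13 (W = (4*(-4))/13 = -16*1/13 = -16/13 ≈ -1.2308)
y(x) = -32*x/13 (y(x) = -16*(x + x)/13 = -32*x/13)
-17*(y(-1) - 1*(-125)) = -17*(-32/13*(-1) - 1*(-125)) = -17*(32/13 + 125) = -17*1657/13 = -28169/13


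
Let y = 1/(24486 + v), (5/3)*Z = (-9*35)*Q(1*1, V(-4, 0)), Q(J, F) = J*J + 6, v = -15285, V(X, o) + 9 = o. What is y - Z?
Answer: 12172924/9201 ≈ 1323.0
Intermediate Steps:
V(X, o) = -9 + o
Q(J, F) = 6 + J² (Q(J, F) = J² + 6 = 6 + J²)
Z = -1323 (Z = 3*((-9*35)*(6 + (1*1)²))/5 = 3*(-315*(6 + 1²))/5 = 3*(-315*(6 + 1))/5 = 3*(-315*7)/5 = (⅗)*(-2205) = -1323)
y = 1/9201 (y = 1/(24486 - 15285) = 1/9201 ≈ 0.00010868)
y - Z = 1/9201 - 1*(-1323) = 1/9201 + 1323 = 12172924/9201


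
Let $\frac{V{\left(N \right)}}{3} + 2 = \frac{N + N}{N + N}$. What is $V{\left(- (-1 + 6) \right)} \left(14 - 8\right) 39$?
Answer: $-702$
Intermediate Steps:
$V{\left(N \right)} = -3$ ($V{\left(N \right)} = -6 + 3 \frac{N + N}{N + N} = -6 + 3 \frac{2 N}{2 N} = -6 + 3 \cdot 2 N \frac{1}{2 N} = -6 + 3 \cdot 1 = -6 + 3 = -3$)
$V{\left(- (-1 + 6) \right)} \left(14 - 8\right) 39 = - 3 \left(14 - 8\right) 39 = \left(-3\right) 6 \cdot 39 = \left(-18\right) 39 = -702$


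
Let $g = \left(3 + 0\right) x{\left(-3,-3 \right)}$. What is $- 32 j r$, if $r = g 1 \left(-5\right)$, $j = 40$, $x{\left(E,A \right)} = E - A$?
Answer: $0$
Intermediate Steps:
$g = 0$ ($g = \left(3 + 0\right) \left(-3 - -3\right) = 3 \left(-3 + 3\right) = 3 \cdot 0 = 0$)
$r = 0$ ($r = 0 \cdot 1 \left(-5\right) = 0 \left(-5\right) = 0$)
$- 32 j r = \left(-32\right) 40 \cdot 0 = \left(-1280\right) 0 = 0$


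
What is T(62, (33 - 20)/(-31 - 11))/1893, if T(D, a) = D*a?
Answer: -403/39753 ≈ -0.010138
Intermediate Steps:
T(62, (33 - 20)/(-31 - 11))/1893 = (62*((33 - 20)/(-31 - 11)))/1893 = (62*(13/(-42)))*(1/1893) = (62*(13*(-1/42)))*(1/1893) = (62*(-13/42))*(1/1893) = -403/21*1/1893 = -403/39753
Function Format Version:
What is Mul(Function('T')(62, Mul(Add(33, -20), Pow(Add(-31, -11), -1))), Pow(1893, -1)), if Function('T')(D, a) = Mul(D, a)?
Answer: Rational(-403, 39753) ≈ -0.010138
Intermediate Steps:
Mul(Function('T')(62, Mul(Add(33, -20), Pow(Add(-31, -11), -1))), Pow(1893, -1)) = Mul(Mul(62, Mul(Add(33, -20), Pow(Add(-31, -11), -1))), Pow(1893, -1)) = Mul(Mul(62, Mul(13, Pow(-42, -1))), Rational(1, 1893)) = Mul(Mul(62, Mul(13, Rational(-1, 42))), Rational(1, 1893)) = Mul(Mul(62, Rational(-13, 42)), Rational(1, 1893)) = Mul(Rational(-403, 21), Rational(1, 1893)) = Rational(-403, 39753)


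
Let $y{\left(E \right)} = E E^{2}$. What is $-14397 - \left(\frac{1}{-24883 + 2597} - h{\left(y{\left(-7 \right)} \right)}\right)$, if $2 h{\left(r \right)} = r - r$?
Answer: $- \frac{320851541}{22286} \approx -14397.0$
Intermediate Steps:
$y{\left(E \right)} = E^{3}$
$h{\left(r \right)} = 0$ ($h{\left(r \right)} = \frac{r - r}{2} = \frac{1}{2} \cdot 0 = 0$)
$-14397 - \left(\frac{1}{-24883 + 2597} - h{\left(y{\left(-7 \right)} \right)}\right) = -14397 - \left(\frac{1}{-24883 + 2597} - 0\right) = -14397 - \left(\frac{1}{-22286} + 0\right) = -14397 - \left(- \frac{1}{22286} + 0\right) = -14397 - - \frac{1}{22286} = -14397 + \frac{1}{22286} = - \frac{320851541}{22286}$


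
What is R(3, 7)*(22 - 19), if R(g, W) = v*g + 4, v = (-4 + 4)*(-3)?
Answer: 12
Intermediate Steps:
v = 0 (v = 0*(-3) = 0)
R(g, W) = 4 (R(g, W) = 0*g + 4 = 0 + 4 = 4)
R(3, 7)*(22 - 19) = 4*(22 - 19) = 4*3 = 12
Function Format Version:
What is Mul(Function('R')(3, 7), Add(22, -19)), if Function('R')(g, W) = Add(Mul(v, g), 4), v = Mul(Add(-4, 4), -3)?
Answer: 12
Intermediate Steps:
v = 0 (v = Mul(0, -3) = 0)
Function('R')(g, W) = 4 (Function('R')(g, W) = Add(Mul(0, g), 4) = Add(0, 4) = 4)
Mul(Function('R')(3, 7), Add(22, -19)) = Mul(4, Add(22, -19)) = Mul(4, 3) = 12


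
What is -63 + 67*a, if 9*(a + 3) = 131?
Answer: 6401/9 ≈ 711.22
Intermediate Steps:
a = 104/9 (a = -3 + (1/9)*131 = -3 + 131/9 = 104/9 ≈ 11.556)
-63 + 67*a = -63 + 67*(104/9) = -63 + 6968/9 = 6401/9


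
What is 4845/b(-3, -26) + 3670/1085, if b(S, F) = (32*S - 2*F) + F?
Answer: -28571/434 ≈ -65.832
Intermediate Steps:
b(S, F) = -F + 32*S (b(S, F) = (-2*F + 32*S) + F = -F + 32*S)
4845/b(-3, -26) + 3670/1085 = 4845/(-1*(-26) + 32*(-3)) + 3670/1085 = 4845/(26 - 96) + 3670*(1/1085) = 4845/(-70) + 734/217 = 4845*(-1/70) + 734/217 = -969/14 + 734/217 = -28571/434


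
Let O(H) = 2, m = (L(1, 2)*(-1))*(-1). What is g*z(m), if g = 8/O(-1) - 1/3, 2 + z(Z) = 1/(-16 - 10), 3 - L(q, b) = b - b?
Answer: -583/78 ≈ -7.4744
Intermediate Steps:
L(q, b) = 3 (L(q, b) = 3 - (b - b) = 3 - 1*0 = 3 + 0 = 3)
m = 3 (m = (3*(-1))*(-1) = -3*(-1) = 3)
z(Z) = -53/26 (z(Z) = -2 + 1/(-16 - 10) = -2 + 1/(-26) = -2 - 1/26 = -53/26)
g = 11/3 (g = 8/2 - 1/3 = 8*(½) - 1*⅓ = 4 - ⅓ = 11/3 ≈ 3.6667)
g*z(m) = (11/3)*(-53/26) = -583/78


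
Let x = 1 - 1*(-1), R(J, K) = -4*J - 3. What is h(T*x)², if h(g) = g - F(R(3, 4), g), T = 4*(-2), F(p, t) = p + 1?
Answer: 4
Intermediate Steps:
R(J, K) = -3 - 4*J
F(p, t) = 1 + p
x = 2 (x = 1 + 1 = 2)
T = -8
h(g) = 14 + g (h(g) = g - (1 + (-3 - 4*3)) = g - (1 + (-3 - 12)) = g - (1 - 15) = g - 1*(-14) = g + 14 = 14 + g)
h(T*x)² = (14 - 8*2)² = (14 - 16)² = (-2)² = 4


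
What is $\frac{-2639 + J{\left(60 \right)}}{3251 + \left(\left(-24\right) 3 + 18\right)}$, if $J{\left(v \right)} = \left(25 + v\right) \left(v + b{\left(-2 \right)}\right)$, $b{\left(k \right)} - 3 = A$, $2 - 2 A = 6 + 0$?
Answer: $\frac{2546}{3197} \approx 0.79637$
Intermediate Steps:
$A = -2$ ($A = 1 - \frac{6 + 0}{2} = 1 - 3 = -2$)
$b{\left(k \right)} = 1$ ($b{\left(k \right)} = 3 - 2 = 1$)
$J{\left(v \right)} = \left(1 + v\right) \left(25 + v\right)$ ($J{\left(v \right)} = \left(25 + v\right) \left(v + 1\right) = \left(25 + v\right) \left(1 + v\right) = \left(1 + v\right) \left(25 + v\right)$)
$\frac{-2639 + J{\left(60 \right)}}{3251 + \left(\left(-24\right) 3 + 18\right)} = \frac{-2639 + \left(25 + 60^{2} + 26 \cdot 60\right)}{3251 + \left(\left(-24\right) 3 + 18\right)} = \frac{-2639 + \left(25 + 3600 + 1560\right)}{3251 + \left(-72 + 18\right)} = \frac{-2639 + 5185}{3251 - 54} = \frac{2546}{3197}$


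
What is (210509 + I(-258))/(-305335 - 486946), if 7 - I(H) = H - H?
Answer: -210516/792281 ≈ -0.26571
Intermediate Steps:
I(H) = 7 (I(H) = 7 - (H - H) = 7 - 1*0 = 7 + 0 = 7)
(210509 + I(-258))/(-305335 - 486946) = (210509 + 7)/(-305335 - 486946) = 210516/(-792281) = 210516*(-1/792281) = -210516/792281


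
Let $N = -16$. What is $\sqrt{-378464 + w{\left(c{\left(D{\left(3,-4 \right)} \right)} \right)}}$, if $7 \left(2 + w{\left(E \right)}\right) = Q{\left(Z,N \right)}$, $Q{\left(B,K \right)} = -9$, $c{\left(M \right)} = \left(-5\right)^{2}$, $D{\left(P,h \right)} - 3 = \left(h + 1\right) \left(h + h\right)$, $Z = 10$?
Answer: $\frac{i \sqrt{18544897}}{7} \approx 615.2 i$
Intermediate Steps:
$D{\left(P,h \right)} = 3 + 2 h \left(1 + h\right)$ ($D{\left(P,h \right)} = 3 + \left(h + 1\right) \left(h + h\right) = 3 + \left(1 + h\right) 2 h = 3 + 2 h \left(1 + h\right)$)
$c{\left(M \right)} = 25$
$w{\left(E \right)} = - \frac{23}{7}$ ($w{\left(E \right)} = -2 + \frac{1}{7} \left(-9\right) = -2 - \frac{9}{7} = - \frac{23}{7}$)
$\sqrt{-378464 + w{\left(c{\left(D{\left(3,-4 \right)} \right)} \right)}} = \sqrt{-378464 - \frac{23}{7}} = \sqrt{- \frac{2649271}{7}} = \frac{i \sqrt{18544897}}{7}$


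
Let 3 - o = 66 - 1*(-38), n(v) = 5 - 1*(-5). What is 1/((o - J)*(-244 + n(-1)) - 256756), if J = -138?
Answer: -1/265414 ≈ -3.7677e-6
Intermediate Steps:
n(v) = 10 (n(v) = 5 + 5 = 10)
o = -101 (o = 3 - (66 - 1*(-38)) = 3 - (66 + 38) = 3 - 1*104 = 3 - 104 = -101)
1/((o - J)*(-244 + n(-1)) - 256756) = 1/((-101 - 1*(-138))*(-244 + 10) - 256756) = 1/((-101 + 138)*(-234) - 256756) = 1/(37*(-234) - 256756) = 1/(-8658 - 256756) = 1/(-265414) = -1/265414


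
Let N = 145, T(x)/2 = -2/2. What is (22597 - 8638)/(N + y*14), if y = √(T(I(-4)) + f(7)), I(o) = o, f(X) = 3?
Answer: 4653/53 ≈ 87.792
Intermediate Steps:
T(x) = -2 (T(x) = 2*(-2/2) = 2*(-2*½) = 2*(-1) = -2)
y = 1 (y = √(-2 + 3) = √1 = 1)
(22597 - 8638)/(N + y*14) = (22597 - 8638)/(145 + 1*14) = 13959/(145 + 14) = 13959/159 = 13959*(1/159) = 4653/53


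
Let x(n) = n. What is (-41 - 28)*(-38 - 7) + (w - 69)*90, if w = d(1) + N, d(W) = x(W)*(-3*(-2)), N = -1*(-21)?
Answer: -675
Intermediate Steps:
N = 21
d(W) = 6*W (d(W) = W*(-3*(-2)) = W*6 = 6*W)
w = 27 (w = 6*1 + 21 = 6 + 21 = 27)
(-41 - 28)*(-38 - 7) + (w - 69)*90 = (-41 - 28)*(-38 - 7) + (27 - 69)*90 = -69*(-45) - 42*90 = 3105 - 3780 = -675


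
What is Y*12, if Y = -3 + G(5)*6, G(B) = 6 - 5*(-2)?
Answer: 1116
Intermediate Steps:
G(B) = 16 (G(B) = 6 + 10 = 16)
Y = 93 (Y = -3 + 16*6 = -3 + 96 = 93)
Y*12 = 93*12 = 1116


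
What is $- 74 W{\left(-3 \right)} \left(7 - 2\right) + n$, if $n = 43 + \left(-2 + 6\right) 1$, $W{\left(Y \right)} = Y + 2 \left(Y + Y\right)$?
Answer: $5597$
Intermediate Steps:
$W{\left(Y \right)} = 5 Y$ ($W{\left(Y \right)} = Y + 2 \cdot 2 Y = Y + 4 Y = 5 Y$)
$n = 47$ ($n = 43 + 4 \cdot 1 = 43 + 4 = 47$)
$- 74 W{\left(-3 \right)} \left(7 - 2\right) + n = - 74 \cdot 5 \left(-3\right) \left(7 - 2\right) + 47 = - 74 \left(\left(-15\right) 5\right) + 47 = \left(-74\right) \left(-75\right) + 47 = 5550 + 47 = 5597$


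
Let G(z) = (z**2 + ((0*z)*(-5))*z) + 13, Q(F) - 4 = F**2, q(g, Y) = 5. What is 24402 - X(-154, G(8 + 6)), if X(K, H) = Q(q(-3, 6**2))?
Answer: 24373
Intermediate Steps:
Q(F) = 4 + F**2
G(z) = 13 + z**2 (G(z) = (z**2 + (0*(-5))*z) + 13 = (z**2 + 0*z) + 13 = (z**2 + 0) + 13 = z**2 + 13 = 13 + z**2)
X(K, H) = 29 (X(K, H) = 4 + 5**2 = 4 + 25 = 29)
24402 - X(-154, G(8 + 6)) = 24402 - 1*29 = 24402 - 29 = 24373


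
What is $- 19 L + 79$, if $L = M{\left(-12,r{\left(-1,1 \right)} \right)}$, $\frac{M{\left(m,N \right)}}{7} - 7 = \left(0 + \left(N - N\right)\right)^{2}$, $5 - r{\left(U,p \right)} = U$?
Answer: $-852$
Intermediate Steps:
$r{\left(U,p \right)} = 5 - U$
$M{\left(m,N \right)} = 49$ ($M{\left(m,N \right)} = 49 + 7 \left(0 + \left(N - N\right)\right)^{2} = 49 + 7 \left(0 + 0\right)^{2} = 49 + 7 \cdot 0^{2} = 49 + 7 \cdot 0 = 49 + 0 = 49$)
$L = 49$
$- 19 L + 79 = \left(-19\right) 49 + 79 = -931 + 79 = -852$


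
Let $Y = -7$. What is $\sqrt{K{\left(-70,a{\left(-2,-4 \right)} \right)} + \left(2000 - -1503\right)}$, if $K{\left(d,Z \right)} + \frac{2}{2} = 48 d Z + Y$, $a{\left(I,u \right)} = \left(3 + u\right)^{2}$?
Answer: $3 \sqrt{15} \approx 11.619$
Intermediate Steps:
$K{\left(d,Z \right)} = -8 + 48 Z d$ ($K{\left(d,Z \right)} = -1 + \left(48 d Z - 7\right) = -1 + \left(48 Z d - 7\right) = -1 + \left(-7 + 48 Z d\right) = -8 + 48 Z d$)
$\sqrt{K{\left(-70,a{\left(-2,-4 \right)} \right)} + \left(2000 - -1503\right)} = \sqrt{\left(-8 + 48 \left(3 - 4\right)^{2} \left(-70\right)\right) + \left(2000 - -1503\right)} = \sqrt{\left(-8 + 48 \left(-1\right)^{2} \left(-70\right)\right) + \left(2000 + 1503\right)} = \sqrt{\left(-8 + 48 \cdot 1 \left(-70\right)\right) + 3503} = \sqrt{\left(-8 - 3360\right) + 3503} = \sqrt{-3368 + 3503} = \sqrt{135} = 3 \sqrt{15}$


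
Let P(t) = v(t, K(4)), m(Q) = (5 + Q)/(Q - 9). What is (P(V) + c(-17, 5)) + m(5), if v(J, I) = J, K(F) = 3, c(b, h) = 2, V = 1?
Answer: ½ ≈ 0.50000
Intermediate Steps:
m(Q) = (5 + Q)/(-9 + Q)
P(t) = t
(P(V) + c(-17, 5)) + m(5) = (1 + 2) + (5 + 5)/(-9 + 5) = 3 + 10/(-4) = 3 - ¼*10 = 3 - 5/2 = ½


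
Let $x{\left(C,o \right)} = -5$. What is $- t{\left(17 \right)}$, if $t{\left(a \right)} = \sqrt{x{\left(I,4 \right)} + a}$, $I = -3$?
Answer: $- 2 \sqrt{3} \approx -3.4641$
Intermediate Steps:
$t{\left(a \right)} = \sqrt{-5 + a}$
$- t{\left(17 \right)} = - \sqrt{-5 + 17} = - \sqrt{12} = - 2 \sqrt{3}$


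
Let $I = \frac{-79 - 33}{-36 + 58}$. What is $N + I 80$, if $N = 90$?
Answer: $- \frac{3490}{11} \approx -317.27$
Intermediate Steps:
$I = - \frac{56}{11}$ ($I = - \frac{112}{22} = \left(-112\right) \frac{1}{22} = - \frac{56}{11} \approx -5.0909$)
$N + I 80 = 90 - \frac{4480}{11} = - \frac{3490}{11}$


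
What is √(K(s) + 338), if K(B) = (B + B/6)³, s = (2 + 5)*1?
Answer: √1143942/36 ≈ 29.710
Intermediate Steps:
s = 7 (s = 7*1 = 7)
K(B) = 343*B³/216 (K(B) = (B + B*(⅙))³ = (B + B/6)³ = (7*B/6)³ = 343*B³/216)
√(K(s) + 338) = √((343/216)*7³ + 338) = √((343/216)*343 + 338) = √(117649/216 + 338) = √(190657/216) = √1143942/36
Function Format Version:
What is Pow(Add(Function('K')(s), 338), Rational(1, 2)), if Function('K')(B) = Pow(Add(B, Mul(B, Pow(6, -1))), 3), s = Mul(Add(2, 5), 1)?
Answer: Mul(Rational(1, 36), Pow(1143942, Rational(1, 2))) ≈ 29.710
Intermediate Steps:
s = 7 (s = Mul(7, 1) = 7)
Function('K')(B) = Mul(Rational(343, 216), Pow(B, 3)) (Function('K')(B) = Pow(Add(B, Mul(B, Rational(1, 6))), 3) = Pow(Add(B, Mul(Rational(1, 6), B)), 3) = Pow(Mul(Rational(7, 6), B), 3) = Mul(Rational(343, 216), Pow(B, 3)))
Pow(Add(Function('K')(s), 338), Rational(1, 2)) = Pow(Add(Mul(Rational(343, 216), Pow(7, 3)), 338), Rational(1, 2)) = Pow(Add(Mul(Rational(343, 216), 343), 338), Rational(1, 2)) = Pow(Add(Rational(117649, 216), 338), Rational(1, 2)) = Pow(Rational(190657, 216), Rational(1, 2)) = Mul(Rational(1, 36), Pow(1143942, Rational(1, 2)))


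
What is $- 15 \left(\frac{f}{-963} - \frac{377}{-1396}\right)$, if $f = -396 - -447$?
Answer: $- \frac{486425}{149372} \approx -3.2565$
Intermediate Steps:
$f = 51$ ($f = -396 + 447 = 51$)
$- 15 \left(\frac{f}{-963} - \frac{377}{-1396}\right) = - 15 \left(\frac{51}{-963} - \frac{377}{-1396}\right) = - 15 \left(51 \left(- \frac{1}{963}\right) - - \frac{377}{1396}\right) = - 15 \left(- \frac{17}{321} + \frac{377}{1396}\right) = \left(-15\right) \frac{97285}{448116} = - \frac{486425}{149372}$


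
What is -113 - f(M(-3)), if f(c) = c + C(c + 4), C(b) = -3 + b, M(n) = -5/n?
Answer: -352/3 ≈ -117.33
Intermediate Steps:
f(c) = 1 + 2*c (f(c) = c + (-3 + (c + 4)) = c + (-3 + (4 + c)) = c + (1 + c) = 1 + 2*c)
-113 - f(M(-3)) = -113 - (1 + 2*(-5/(-3))) = -113 - (1 + 2*(-5*(-⅓))) = -113 - (1 + 2*(5/3)) = -113 - (1 + 10/3) = -113 - 1*13/3 = -113 - 13/3 = -352/3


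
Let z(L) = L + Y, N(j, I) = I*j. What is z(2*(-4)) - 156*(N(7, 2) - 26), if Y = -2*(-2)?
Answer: 1868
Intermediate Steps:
Y = 4
z(L) = 4 + L (z(L) = L + 4 = 4 + L)
z(2*(-4)) - 156*(N(7, 2) - 26) = (4 + 2*(-4)) - 156*(2*7 - 26) = (4 - 8) - 156*(14 - 26) = -4 - 156*(-12) = -4 + 1872 = 1868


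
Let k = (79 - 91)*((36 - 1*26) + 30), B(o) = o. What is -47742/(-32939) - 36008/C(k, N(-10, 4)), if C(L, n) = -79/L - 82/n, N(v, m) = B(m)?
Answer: 569778415422/321517579 ≈ 1772.2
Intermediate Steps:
k = -480 (k = -12*((36 - 26) + 30) = -12*(10 + 30) = -12*40 = -480)
N(v, m) = m
C(L, n) = -82/n - 79/L
-47742/(-32939) - 36008/C(k, N(-10, 4)) = -47742/(-32939) - 36008/(-82/4 - 79/(-480)) = -47742*(-1/32939) - 36008/(-82*¼ - 79*(-1/480)) = 47742/32939 - 36008/(-41/2 + 79/480) = 47742/32939 - 36008/(-9761/480) = 47742/32939 - 36008*(-480/9761) = 47742/32939 + 17283840/9761 = 569778415422/321517579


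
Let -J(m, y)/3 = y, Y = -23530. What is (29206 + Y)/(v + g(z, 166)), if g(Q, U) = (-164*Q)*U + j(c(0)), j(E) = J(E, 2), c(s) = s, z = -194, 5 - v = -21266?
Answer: 5676/5302721 ≈ 0.0010704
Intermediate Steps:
v = 21271 (v = 5 - 1*(-21266) = 5 + 21266 = 21271)
J(m, y) = -3*y
j(E) = -6 (j(E) = -3*2 = -6)
g(Q, U) = -6 - 164*Q*U (g(Q, U) = (-164*Q)*U - 6 = -164*Q*U - 6 = -6 - 164*Q*U)
(29206 + Y)/(v + g(z, 166)) = (29206 - 23530)/(21271 + (-6 - 164*(-194)*166)) = 5676/(21271 + (-6 + 5281456)) = 5676/(21271 + 5281450) = 5676/5302721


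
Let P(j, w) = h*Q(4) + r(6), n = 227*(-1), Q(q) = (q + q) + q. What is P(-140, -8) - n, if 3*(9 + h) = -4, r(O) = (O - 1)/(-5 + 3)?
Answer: 201/2 ≈ 100.50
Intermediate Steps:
r(O) = ½ - O/2 (r(O) = (-1 + O)/(-2) = (-1 + O)*(-½) = ½ - O/2)
h = -31/3 (h = -9 + (⅓)*(-4) = -9 - 4/3 = -31/3 ≈ -10.333)
Q(q) = 3*q (Q(q) = 2*q + q = 3*q)
n = -227
P(j, w) = -253/2 (P(j, w) = -31*4 + (½ - ½*6) = -31/3*12 + (½ - 3) = -124 - 5/2 = -253/2)
P(-140, -8) - n = -253/2 - 1*(-227) = -253/2 + 227 = 201/2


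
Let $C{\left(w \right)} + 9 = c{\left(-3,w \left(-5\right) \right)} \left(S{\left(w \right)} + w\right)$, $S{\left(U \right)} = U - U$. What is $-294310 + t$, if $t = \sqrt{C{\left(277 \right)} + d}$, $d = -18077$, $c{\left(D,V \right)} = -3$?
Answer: $-294310 + i \sqrt{18917} \approx -2.9431 \cdot 10^{5} + 137.54 i$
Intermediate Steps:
$S{\left(U \right)} = 0$
$C{\left(w \right)} = -9 - 3 w$ ($C{\left(w \right)} = -9 - 3 \left(0 + w\right) = -9 - 3 w$)
$t = i \sqrt{18917}$ ($t = \sqrt{\left(-9 - 831\right) - 18077} = \sqrt{-840 - 18077} = \sqrt{-18917} = i \sqrt{18917} \approx 137.54 i$)
$-294310 + t = -294310 + i \sqrt{18917}$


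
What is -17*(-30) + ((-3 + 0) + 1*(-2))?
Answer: 505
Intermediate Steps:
-17*(-30) + ((-3 + 0) + 1*(-2)) = 510 + (-3 - 2) = 510 - 5 = 505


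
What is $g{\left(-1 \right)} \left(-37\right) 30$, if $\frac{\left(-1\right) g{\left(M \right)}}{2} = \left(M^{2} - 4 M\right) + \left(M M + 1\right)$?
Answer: $15540$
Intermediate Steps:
$g{\left(M \right)} = -2 - 4 M^{2} + 8 M$ ($g{\left(M \right)} = - 2 \left(\left(M^{2} - 4 M\right) + \left(M M + 1\right)\right) = - 2 \left(\left(M^{2} - 4 M\right) + \left(M^{2} + 1\right)\right) = - 2 \left(\left(M^{2} - 4 M\right) + \left(1 + M^{2}\right)\right) = - 2 \left(1 - 4 M + 2 M^{2}\right) = -2 - 4 M^{2} + 8 M$)
$g{\left(-1 \right)} \left(-37\right) 30 = \left(-2 - 4 \left(-1\right)^{2} + 8 \left(-1\right)\right) \left(-37\right) 30 = \left(-2 - 4 - 8\right) \left(-37\right) 30 = \left(-14\right) \left(-37\right) 30 = 518 \cdot 30 = 15540$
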